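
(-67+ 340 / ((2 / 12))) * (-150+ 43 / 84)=-24774961/84 = -294940.01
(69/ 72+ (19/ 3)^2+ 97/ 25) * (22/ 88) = 80909/7200 = 11.24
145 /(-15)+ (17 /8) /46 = -10621/1104 = -9.62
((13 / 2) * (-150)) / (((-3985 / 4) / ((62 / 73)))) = 48360/58181 = 0.83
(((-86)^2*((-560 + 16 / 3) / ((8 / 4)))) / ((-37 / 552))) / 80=70764928/185 = 382513.12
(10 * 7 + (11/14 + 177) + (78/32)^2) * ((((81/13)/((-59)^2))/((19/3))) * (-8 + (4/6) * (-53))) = -184144995/59260544 = -3.11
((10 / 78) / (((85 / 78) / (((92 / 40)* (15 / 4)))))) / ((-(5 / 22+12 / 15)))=-3795/3842 = -0.99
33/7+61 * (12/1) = 5157/7 = 736.71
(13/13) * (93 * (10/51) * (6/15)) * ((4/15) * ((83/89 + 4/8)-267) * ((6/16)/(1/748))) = -64477644/445 = -144893.58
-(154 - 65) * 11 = -979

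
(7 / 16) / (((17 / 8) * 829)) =7/28186 = 0.00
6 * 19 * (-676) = -77064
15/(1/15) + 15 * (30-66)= -315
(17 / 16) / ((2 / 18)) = 153/16 = 9.56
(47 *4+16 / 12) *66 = 12496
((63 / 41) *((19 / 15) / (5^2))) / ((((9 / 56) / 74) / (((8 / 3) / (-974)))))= -2204608/22462875 = -0.10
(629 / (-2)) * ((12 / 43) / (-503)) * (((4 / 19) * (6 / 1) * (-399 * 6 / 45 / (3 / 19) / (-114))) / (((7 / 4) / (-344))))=-322048/2515 = -128.05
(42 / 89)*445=210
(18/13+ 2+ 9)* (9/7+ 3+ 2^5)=5842/13 = 449.38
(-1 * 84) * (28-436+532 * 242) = -10780224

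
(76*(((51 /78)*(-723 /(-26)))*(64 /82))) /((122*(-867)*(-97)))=73264/696981181 = 0.00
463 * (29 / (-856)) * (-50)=784.29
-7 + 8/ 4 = -5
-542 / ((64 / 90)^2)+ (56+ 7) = -516519/512 = -1008.83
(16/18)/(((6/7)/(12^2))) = 448/3 = 149.33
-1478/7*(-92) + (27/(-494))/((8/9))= 537375451/27664 = 19425.08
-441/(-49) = 9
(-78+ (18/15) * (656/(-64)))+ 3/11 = -9903/110 = -90.03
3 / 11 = 0.27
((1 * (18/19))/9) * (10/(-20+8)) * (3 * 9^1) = -45/19 = -2.37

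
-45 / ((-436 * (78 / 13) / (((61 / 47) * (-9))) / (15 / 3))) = -41175/40984 = -1.00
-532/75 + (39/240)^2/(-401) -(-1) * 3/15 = -53073659/7699200 = -6.89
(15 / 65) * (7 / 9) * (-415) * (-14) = 1042.82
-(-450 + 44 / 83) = 37306/83 = 449.47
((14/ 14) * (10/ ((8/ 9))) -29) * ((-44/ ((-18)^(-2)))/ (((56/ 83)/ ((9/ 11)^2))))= 38663973/154 = 251064.76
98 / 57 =1.72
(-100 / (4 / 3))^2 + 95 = 5720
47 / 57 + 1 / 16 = 809/912 = 0.89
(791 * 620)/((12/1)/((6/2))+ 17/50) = 113000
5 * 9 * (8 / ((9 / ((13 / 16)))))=65/2 = 32.50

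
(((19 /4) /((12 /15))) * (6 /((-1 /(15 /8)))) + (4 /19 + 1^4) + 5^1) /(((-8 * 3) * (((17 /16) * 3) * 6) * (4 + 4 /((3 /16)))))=73673/14139648 = 0.01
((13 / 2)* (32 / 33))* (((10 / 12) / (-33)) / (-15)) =104/9801 = 0.01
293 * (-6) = -1758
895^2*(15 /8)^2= 180230625/64 = 2816103.52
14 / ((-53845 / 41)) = -574/53845 = -0.01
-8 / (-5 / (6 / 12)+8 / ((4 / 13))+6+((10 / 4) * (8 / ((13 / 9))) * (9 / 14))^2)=-33124/419141 = -0.08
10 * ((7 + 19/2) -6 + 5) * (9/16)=87.19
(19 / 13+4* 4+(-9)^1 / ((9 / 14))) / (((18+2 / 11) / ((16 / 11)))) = 0.28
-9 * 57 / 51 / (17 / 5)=-855/289 = -2.96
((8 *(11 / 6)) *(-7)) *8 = -2464/3 = -821.33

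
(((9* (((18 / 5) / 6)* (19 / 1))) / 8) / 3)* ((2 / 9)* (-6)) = -57/10 = -5.70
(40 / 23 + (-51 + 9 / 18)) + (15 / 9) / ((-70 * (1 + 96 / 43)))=-3274153/67137 = -48.77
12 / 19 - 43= -805/19 = -42.37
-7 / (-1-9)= 7/10 = 0.70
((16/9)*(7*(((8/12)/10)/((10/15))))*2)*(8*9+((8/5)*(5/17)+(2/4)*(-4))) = 134176/765 = 175.39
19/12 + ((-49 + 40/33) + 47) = 35/44 = 0.80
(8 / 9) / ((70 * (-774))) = -2/121905 = 0.00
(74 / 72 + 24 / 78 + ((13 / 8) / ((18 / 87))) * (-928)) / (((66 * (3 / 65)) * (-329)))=17052355/2345112 = 7.27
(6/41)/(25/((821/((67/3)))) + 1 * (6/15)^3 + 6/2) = 923625/23630432 = 0.04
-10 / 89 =-0.11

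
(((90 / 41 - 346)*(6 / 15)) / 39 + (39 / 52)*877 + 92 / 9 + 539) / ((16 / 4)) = 115458611/383760 = 300.86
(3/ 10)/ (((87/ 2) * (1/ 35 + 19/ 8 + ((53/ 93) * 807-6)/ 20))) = 1736/6317853 = 0.00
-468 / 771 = -156/257 = -0.61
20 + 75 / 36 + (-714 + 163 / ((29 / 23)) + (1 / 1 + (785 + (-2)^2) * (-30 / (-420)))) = -1230871/2436 = -505.28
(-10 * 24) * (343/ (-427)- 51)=758400/61 = 12432.79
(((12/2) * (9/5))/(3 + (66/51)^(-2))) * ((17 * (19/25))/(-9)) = -937992/217625 = -4.31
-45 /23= -1.96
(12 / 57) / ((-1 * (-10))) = 2/95 = 0.02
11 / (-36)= -11/36 = -0.31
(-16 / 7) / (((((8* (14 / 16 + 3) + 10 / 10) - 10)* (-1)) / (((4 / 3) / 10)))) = 16/1155 = 0.01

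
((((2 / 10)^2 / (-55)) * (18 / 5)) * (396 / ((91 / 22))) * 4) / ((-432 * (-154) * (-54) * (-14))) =-1/50163750 = 0.00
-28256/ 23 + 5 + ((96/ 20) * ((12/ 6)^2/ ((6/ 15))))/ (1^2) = -27037/23 = -1175.52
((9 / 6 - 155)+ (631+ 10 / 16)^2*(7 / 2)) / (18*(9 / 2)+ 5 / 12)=536130045/31264 = 17148.48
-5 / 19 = -0.26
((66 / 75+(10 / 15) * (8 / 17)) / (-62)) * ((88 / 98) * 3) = -33484/645575 = -0.05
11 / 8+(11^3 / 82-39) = -7017/328 = -21.39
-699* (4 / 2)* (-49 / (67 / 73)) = 5000646/67 = 74636.51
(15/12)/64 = 5/256 = 0.02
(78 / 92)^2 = 1521/2116 = 0.72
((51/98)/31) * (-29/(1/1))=-0.49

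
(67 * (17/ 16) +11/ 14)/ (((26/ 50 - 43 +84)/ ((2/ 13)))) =67175/251888 = 0.27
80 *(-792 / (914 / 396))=-27451.38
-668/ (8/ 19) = -3173/2 = -1586.50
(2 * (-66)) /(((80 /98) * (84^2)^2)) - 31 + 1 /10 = -104654603/3386880 = -30.90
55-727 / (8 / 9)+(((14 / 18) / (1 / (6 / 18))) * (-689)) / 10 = -780.74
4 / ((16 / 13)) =13/4 = 3.25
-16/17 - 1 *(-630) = 629.06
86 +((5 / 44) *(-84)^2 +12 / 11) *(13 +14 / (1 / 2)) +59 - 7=363630/11 = 33057.27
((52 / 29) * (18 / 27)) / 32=13/348 = 0.04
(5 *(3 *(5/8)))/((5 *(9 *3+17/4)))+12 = 603/50 = 12.06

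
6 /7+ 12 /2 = 48/7 = 6.86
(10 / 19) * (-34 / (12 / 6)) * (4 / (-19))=1.88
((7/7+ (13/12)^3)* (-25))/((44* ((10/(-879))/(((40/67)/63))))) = 28750625/26744256 = 1.08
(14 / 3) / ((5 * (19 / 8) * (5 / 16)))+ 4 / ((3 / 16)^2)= 491776/4275 = 115.04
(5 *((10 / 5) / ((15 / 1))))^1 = 2/3 = 0.67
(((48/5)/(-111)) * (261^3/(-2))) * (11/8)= 195575391/185 = 1057164.28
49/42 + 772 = 4639/6 = 773.17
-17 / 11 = -1.55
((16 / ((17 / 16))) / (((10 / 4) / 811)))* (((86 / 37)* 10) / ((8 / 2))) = 17854976/629 = 28386.29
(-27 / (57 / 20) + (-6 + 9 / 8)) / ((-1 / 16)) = 4362/19 = 229.58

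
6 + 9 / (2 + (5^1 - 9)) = 3/2 = 1.50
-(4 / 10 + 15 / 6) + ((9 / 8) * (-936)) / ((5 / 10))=-21089/10 = -2108.90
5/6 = 0.83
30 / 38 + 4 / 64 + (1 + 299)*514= 46877059/304 = 154200.85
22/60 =11/30 = 0.37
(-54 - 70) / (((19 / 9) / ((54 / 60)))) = -5022/95 = -52.86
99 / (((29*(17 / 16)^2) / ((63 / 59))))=1596672/494479 = 3.23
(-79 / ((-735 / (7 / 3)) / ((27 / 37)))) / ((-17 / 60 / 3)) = -8532/4403 = -1.94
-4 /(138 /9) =-6/23 = -0.26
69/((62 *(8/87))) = 12.10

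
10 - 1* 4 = 6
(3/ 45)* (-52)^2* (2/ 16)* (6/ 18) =338/45 = 7.51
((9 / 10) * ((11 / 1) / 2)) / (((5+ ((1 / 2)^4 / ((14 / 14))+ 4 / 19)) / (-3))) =-22572/8015 = -2.82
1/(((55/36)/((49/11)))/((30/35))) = 2.50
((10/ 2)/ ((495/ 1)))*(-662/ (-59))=662/5841 = 0.11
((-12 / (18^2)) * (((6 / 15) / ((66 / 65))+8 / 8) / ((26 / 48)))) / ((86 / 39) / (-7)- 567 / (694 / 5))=1787744/82530261 = 0.02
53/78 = 0.68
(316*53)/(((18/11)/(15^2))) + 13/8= 18422813/8 = 2302851.62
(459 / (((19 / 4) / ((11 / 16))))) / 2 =5049/152 = 33.22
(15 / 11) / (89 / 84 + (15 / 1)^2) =1260/208879 = 0.01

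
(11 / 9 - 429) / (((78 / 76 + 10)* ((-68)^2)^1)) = -0.01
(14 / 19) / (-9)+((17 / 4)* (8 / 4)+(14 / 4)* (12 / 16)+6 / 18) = 11.38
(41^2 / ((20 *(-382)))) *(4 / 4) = -1681/7640 = -0.22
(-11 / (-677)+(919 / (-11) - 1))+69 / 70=-43550387/521290 = -83.54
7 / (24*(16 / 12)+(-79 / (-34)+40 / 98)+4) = 11662/64527 = 0.18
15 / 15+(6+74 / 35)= 9.11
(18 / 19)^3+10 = 74422/6859 = 10.85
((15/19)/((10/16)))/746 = 12/7087 = 0.00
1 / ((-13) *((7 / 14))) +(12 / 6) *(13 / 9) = 320/117 = 2.74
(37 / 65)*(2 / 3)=0.38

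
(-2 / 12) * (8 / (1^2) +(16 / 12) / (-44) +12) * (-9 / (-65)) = -659/1430 = -0.46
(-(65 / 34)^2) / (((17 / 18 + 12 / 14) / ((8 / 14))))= -1.16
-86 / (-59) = 86/59 = 1.46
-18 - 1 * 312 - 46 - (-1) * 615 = 239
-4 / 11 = -0.36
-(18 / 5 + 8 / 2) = -38/5 = -7.60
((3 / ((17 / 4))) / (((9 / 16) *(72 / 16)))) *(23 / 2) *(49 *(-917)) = -66141376/459 = -144098.86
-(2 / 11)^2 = -4/121 = -0.03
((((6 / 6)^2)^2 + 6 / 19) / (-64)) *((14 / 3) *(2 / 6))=-175/5472 = -0.03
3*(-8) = -24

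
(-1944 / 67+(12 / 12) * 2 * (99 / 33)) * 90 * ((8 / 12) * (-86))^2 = -456185280/67 = -6808735.52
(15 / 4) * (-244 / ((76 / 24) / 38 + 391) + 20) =340995/4693 = 72.66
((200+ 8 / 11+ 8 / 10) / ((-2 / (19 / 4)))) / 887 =-52649/97570 = -0.54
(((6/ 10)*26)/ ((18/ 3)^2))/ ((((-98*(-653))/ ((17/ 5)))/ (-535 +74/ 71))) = -2792777/227178700 = -0.01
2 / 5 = 0.40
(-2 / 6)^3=-1/27 = -0.04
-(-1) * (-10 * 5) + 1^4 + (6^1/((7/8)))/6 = -335/7 = -47.86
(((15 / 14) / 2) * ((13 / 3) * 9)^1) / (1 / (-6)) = -1755/14 = -125.36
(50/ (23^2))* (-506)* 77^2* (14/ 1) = -91306600/23 = -3969852.17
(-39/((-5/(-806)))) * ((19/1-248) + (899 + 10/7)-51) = -136517862/35 = -3900510.34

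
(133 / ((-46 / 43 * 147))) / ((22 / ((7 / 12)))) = -817/36432 = -0.02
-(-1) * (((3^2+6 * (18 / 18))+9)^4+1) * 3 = 995331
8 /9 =0.89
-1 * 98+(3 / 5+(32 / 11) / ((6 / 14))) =-14951/165 = -90.61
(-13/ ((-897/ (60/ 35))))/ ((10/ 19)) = 38/805 = 0.05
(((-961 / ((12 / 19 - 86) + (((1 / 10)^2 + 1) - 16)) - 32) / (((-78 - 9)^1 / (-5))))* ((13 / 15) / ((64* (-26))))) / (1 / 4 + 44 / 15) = 172415/817689336 = 0.00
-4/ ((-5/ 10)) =8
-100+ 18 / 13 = -1282/13 = -98.62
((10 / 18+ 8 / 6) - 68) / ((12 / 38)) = -11305/54 = -209.35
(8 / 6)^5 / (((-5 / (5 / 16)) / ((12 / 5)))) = -256/405 = -0.63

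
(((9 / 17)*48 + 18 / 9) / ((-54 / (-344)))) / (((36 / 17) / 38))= 3133.51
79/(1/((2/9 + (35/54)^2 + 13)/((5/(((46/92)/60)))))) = 3142699/1749600 = 1.80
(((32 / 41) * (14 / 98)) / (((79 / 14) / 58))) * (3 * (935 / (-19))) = -10412160/61541 = -169.19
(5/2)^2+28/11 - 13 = -185/44 = -4.20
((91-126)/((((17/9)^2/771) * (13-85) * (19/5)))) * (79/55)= 19186335/483208 = 39.71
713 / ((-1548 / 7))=-3.22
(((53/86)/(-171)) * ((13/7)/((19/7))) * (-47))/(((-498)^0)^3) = 32383/279414 = 0.12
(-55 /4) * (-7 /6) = 16.04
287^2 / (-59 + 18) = -2009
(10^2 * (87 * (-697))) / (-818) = 3031950/409 = 7413.08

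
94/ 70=47/35 = 1.34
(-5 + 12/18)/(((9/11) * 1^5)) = -143/27 = -5.30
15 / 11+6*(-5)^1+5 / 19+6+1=-4467/209 = -21.37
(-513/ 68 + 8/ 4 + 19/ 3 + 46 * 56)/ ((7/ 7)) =2576.79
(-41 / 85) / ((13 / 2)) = -82/1105 = -0.07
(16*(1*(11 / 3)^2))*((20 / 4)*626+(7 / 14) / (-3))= 18178072/27 = 673261.93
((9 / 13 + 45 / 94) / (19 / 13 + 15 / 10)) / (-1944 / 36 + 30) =-477/28952 = -0.02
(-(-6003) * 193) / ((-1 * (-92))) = 50373/4 = 12593.25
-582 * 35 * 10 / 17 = -203700/17 = -11982.35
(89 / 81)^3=704969/531441 = 1.33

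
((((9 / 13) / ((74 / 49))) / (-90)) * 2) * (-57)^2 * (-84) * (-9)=-25022.03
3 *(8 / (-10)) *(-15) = 36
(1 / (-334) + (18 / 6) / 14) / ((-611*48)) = -19/2637264 = 0.00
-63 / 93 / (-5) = 0.14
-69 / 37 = -1.86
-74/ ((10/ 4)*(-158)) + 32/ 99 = 19966/39105 = 0.51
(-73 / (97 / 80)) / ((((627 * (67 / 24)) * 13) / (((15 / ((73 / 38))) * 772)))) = -15.95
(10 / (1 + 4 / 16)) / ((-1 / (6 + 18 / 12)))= -60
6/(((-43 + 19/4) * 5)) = -8/255 = -0.03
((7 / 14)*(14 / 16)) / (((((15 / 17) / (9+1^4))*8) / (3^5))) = 150.61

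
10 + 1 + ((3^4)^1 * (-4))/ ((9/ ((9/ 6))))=-43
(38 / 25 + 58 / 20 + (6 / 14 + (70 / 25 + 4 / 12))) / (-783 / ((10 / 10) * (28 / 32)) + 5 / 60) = -16762/1879025 = -0.01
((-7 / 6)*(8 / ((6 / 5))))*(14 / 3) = -36.30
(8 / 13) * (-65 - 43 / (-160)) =-10357/260 = -39.83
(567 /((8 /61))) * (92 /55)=795501/110 = 7231.83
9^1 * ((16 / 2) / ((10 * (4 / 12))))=108/5 = 21.60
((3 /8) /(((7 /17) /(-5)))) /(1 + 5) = -85/112 = -0.76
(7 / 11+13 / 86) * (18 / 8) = 6705/3784 = 1.77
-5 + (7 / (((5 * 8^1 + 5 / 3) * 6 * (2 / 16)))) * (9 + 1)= -69/25 = -2.76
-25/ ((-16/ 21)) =32.81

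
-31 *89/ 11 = -2759/11 = -250.82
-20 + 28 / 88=-19.68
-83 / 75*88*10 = -14608/15 = -973.87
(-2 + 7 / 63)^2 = 3.57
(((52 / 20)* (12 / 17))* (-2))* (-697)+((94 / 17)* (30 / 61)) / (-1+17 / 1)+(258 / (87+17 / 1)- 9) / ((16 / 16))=344041959/134810 = 2552.05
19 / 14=1.36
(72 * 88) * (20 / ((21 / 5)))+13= 211291/7 = 30184.43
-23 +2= -21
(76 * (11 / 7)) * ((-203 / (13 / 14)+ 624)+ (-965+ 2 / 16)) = -12161083/182 = -66819.14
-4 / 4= -1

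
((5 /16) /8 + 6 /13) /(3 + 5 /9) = 0.14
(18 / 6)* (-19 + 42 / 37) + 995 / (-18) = -72509/666 = -108.87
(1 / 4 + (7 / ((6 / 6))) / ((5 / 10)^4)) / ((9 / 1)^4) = 449/26244 = 0.02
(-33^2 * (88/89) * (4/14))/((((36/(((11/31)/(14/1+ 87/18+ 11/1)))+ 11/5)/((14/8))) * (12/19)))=-4172685/14826599 = -0.28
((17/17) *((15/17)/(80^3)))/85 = 3/147968000 = 0.00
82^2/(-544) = -1681/136 = -12.36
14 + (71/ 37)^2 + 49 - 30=50218/1369 = 36.68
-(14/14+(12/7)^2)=-193/49 = -3.94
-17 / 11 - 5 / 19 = -378/209 = -1.81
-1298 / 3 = -432.67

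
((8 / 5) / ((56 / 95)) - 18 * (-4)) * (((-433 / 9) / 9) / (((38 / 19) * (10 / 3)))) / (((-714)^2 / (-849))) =64087897/642342960 = 0.10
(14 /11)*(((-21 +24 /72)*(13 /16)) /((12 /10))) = -14105/792 = -17.81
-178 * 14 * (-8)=19936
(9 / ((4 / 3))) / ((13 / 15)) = 405/52 = 7.79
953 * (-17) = -16201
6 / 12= 1/2 = 0.50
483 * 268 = 129444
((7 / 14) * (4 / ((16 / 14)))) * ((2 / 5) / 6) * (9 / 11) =21/220 = 0.10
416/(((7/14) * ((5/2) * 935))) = 1664/4675 = 0.36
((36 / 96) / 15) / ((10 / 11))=11/400 = 0.03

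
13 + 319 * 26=8307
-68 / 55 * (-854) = 58072/55 = 1055.85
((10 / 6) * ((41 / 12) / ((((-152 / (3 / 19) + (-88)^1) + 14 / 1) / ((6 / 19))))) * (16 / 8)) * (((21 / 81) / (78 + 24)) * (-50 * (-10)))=-35875/8136693 = 0.00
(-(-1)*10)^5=100000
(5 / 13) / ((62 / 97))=485/806 = 0.60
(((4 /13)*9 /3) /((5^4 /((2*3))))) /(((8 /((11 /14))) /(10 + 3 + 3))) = 792/56875 = 0.01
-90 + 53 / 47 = -4177/47 = -88.87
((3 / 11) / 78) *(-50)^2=1250/143 = 8.74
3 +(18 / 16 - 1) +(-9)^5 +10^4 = -392367/8 = -49045.88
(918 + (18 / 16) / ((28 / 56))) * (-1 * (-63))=231903/4 = 57975.75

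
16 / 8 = 2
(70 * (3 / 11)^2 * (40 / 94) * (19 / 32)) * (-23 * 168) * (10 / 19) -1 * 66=-15589842/5687 = -2741.31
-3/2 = -1.50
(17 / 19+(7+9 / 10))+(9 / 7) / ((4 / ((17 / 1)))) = 37929/2660 = 14.26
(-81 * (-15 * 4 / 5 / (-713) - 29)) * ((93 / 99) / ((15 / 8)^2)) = 793536/1265 = 627.30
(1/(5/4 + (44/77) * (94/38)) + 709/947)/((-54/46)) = -11564837/12077091 = -0.96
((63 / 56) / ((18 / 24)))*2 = 3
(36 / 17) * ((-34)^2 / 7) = 2448/7 = 349.71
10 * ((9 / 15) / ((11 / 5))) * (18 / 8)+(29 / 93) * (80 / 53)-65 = -6332015/108438 = -58.39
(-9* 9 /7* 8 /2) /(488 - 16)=-81/826 = -0.10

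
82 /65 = 1.26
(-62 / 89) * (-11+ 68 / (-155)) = 3546/445 = 7.97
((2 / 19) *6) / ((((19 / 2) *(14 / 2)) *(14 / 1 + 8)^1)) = 12/27797 = 0.00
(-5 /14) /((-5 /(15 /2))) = 15/28 = 0.54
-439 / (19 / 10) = -4390/19 = -231.05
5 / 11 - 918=-10093/11 = -917.55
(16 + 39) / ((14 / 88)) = 2420/7 = 345.71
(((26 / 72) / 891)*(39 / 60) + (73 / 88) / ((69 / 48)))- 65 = -64.42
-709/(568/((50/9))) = -17725/2556 = -6.93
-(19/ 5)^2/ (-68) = 0.21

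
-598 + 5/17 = -10161/17 = -597.71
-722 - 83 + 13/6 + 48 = -754.83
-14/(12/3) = -7/2 = -3.50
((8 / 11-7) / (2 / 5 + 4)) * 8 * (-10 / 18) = 2300/363 = 6.34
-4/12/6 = -1/18 = -0.06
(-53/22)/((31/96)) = -2544/341 = -7.46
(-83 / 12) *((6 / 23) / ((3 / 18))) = -249/23 = -10.83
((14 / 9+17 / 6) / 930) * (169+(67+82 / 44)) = 413407/368280 = 1.12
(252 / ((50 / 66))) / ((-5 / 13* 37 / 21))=-2270268/4625 = -490.87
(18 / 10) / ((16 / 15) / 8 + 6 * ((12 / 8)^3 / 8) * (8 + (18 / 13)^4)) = 3084588/50873333 = 0.06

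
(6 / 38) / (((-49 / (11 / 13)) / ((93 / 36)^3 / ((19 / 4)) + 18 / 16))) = -61325/4730544 = -0.01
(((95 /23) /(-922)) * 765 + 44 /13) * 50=-292775/137839 = -2.12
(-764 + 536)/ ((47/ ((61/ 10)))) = -6954/235 = -29.59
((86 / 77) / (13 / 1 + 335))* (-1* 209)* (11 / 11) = -0.67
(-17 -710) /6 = -727/6 = -121.17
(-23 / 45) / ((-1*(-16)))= -23/720 = -0.03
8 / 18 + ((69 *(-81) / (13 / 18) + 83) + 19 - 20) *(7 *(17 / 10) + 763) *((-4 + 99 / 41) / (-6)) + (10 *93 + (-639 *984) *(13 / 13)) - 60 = -19760378/9 = -2195597.56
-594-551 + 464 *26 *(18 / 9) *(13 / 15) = 296489/15 = 19765.93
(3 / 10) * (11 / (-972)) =-11/3240 = 0.00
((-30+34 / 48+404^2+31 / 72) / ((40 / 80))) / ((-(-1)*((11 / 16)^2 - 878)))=-751966336/2021823 = -371.92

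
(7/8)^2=49/64 = 0.77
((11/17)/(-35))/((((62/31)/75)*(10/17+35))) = -0.02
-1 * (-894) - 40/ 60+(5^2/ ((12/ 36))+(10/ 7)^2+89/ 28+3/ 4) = 286445/294 = 974.30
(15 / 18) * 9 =15/2 = 7.50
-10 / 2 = -5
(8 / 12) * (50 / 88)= 25/66 = 0.38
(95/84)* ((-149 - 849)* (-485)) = 22991425/42 = 547414.88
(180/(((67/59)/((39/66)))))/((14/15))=517725/5159 = 100.35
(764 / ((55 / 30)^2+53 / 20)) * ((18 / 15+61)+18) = 5514552/541 = 10193.26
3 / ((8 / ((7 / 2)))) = 21/16 = 1.31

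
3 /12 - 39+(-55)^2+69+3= 12233/4 = 3058.25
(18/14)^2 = 81/49 = 1.65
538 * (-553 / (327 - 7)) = -148757/160 = -929.73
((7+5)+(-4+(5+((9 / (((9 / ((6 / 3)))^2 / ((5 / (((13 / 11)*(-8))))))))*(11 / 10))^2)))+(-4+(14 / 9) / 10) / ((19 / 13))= 217153871/20807280 = 10.44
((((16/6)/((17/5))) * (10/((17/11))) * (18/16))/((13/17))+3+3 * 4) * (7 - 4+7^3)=1717890/221 = 7773.26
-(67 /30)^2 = -4489/900 = -4.99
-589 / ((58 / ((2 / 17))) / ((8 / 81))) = -4712/39933 = -0.12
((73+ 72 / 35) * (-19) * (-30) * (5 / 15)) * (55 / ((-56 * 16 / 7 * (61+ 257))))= -19.27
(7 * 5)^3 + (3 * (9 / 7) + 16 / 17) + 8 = 5103648/119 = 42887.80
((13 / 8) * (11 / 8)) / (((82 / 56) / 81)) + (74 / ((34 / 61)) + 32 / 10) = 14473277/55760 = 259.56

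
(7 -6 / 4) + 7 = 25/2 = 12.50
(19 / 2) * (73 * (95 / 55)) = 26353/22 = 1197.86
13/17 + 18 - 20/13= 3807/221 = 17.23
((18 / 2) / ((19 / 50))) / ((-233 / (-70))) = 7.12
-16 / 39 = -0.41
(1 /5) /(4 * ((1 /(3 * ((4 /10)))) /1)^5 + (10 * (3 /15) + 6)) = 1944/93385 = 0.02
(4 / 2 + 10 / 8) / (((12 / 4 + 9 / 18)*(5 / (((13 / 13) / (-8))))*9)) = -13/5040 = 0.00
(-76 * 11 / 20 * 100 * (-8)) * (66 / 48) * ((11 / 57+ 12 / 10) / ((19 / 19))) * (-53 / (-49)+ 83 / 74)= 255845062/1813 = 141116.97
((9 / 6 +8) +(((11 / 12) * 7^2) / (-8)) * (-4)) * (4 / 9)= 767/54 = 14.20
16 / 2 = 8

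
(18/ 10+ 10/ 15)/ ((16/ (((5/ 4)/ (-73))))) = -37/14016 = 0.00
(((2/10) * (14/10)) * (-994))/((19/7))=-48706/475 = -102.54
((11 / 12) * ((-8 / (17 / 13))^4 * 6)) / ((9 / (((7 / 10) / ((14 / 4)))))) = 643422208/3758445 = 171.19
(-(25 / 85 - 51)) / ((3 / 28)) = 24136/51 = 473.25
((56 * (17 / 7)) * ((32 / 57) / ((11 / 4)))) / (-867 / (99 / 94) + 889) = 17408/41249 = 0.42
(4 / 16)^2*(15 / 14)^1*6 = 45/112 = 0.40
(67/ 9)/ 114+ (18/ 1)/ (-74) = -6755/37962 = -0.18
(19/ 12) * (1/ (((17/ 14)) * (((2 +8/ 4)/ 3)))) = 133/136 = 0.98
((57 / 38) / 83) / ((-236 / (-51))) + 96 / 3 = 1253785/39176 = 32.00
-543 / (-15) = 36.20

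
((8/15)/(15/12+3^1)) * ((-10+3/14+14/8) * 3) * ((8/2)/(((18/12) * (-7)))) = 960/833 = 1.15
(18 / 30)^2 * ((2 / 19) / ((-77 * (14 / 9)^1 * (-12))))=27/1024100 = 0.00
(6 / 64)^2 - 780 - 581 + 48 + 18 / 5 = -1309.39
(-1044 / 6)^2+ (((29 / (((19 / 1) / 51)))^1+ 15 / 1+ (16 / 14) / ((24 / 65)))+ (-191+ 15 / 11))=132470119/4389 = 30182.30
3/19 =0.16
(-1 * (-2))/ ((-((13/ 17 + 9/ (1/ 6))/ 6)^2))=-20808/866761 = -0.02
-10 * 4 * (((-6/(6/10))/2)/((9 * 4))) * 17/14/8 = 425/504 = 0.84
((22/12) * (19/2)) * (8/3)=418/9 = 46.44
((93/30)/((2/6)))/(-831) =-31/2770 = -0.01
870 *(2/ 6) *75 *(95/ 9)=688750/3 = 229583.33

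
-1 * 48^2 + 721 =-1583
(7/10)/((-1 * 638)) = -7/6380 = 0.00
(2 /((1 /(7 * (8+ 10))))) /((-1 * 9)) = -28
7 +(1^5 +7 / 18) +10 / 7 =1237/126 = 9.82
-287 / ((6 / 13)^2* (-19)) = 48503/684 = 70.91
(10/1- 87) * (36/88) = -63/2 = -31.50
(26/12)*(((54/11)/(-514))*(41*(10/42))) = -7995/39578 = -0.20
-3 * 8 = -24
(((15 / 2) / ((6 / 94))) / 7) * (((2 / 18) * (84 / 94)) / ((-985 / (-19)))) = 19/591 = 0.03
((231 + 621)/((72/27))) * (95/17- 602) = -6478821/34 = -190553.56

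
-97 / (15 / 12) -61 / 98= -38329/490 = -78.22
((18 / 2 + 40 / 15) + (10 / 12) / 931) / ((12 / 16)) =43450/2793 = 15.56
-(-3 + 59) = -56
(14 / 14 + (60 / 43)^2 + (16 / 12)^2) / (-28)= -78625/465948 = -0.17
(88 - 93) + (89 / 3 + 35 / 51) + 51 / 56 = 25003/952 = 26.26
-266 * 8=-2128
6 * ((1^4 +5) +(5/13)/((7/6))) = 3456/91 = 37.98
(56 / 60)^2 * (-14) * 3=-2744/75 = -36.59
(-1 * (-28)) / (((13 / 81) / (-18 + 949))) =2111508/13 = 162423.69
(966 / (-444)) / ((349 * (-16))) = 161/413216 = 0.00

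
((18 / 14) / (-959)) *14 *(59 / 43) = -1062/41237 = -0.03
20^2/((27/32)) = 12800/27 = 474.07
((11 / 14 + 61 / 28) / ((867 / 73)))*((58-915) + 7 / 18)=-5495513/25704 = -213.80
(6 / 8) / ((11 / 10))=15/22 = 0.68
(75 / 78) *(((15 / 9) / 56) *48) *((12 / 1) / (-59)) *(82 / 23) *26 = -25.90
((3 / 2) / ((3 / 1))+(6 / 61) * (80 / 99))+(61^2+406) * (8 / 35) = 133004071/140910 = 943.89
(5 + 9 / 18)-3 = 5/2 = 2.50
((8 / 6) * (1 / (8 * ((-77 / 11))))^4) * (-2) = -1/3687936 = 0.00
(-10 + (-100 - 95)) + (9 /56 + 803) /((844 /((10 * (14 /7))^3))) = 10941465/1477 = 7407.90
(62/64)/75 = 31/2400 = 0.01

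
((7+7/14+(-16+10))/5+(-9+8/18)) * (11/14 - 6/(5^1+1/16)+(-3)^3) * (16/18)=15390502/76545 = 201.06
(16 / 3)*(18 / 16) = 6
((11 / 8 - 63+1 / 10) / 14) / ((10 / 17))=-41837/5600 = -7.47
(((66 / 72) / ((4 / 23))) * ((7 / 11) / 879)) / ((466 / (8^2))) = 322/614421 = 0.00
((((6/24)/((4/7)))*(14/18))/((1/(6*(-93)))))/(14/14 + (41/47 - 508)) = 71393/190304 = 0.38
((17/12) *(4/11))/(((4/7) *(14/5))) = 85/264 = 0.32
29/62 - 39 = -2389/62 = -38.53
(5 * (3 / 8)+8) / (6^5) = 79/62208 = 0.00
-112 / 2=-56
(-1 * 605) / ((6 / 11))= -6655/6 = -1109.17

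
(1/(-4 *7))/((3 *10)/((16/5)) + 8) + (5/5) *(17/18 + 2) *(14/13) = 3.17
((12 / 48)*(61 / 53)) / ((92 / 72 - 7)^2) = 4941/562277 = 0.01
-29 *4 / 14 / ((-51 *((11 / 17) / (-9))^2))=26622/847 = 31.43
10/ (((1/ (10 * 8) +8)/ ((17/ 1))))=13600/641 = 21.22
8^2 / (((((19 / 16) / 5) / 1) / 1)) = 5120/19 = 269.47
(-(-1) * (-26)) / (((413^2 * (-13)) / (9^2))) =162/170569 = 0.00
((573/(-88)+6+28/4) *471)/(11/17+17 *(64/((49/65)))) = 224027853/105844552 = 2.12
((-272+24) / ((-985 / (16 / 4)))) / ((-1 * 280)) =-124/34475 = 0.00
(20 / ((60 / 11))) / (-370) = -0.01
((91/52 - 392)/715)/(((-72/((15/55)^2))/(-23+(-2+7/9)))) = -170149/12458160 = -0.01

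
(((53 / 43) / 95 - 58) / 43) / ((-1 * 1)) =236877/175655 = 1.35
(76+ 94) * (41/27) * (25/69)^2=33.89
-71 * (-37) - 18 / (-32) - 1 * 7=2620.56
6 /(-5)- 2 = -16/5 = -3.20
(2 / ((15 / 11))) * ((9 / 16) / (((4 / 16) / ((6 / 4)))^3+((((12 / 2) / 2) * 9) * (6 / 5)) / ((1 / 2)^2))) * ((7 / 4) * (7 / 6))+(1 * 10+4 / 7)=82965887/7838488 = 10.58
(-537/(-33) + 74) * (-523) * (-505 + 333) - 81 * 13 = 89314725/11 = 8119520.45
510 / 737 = 0.69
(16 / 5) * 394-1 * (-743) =10019/5 = 2003.80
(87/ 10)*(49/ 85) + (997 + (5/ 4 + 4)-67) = 1598451/1700 = 940.27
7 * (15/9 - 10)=-175/3 = -58.33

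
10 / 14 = 5/7 = 0.71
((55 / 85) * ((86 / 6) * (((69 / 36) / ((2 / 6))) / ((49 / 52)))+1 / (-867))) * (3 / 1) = 40871864/240737 = 169.78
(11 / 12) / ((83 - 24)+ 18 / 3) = 11/780 = 0.01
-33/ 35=-0.94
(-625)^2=390625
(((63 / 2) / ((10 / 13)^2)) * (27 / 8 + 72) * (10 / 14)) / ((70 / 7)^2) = 917163/32000 = 28.66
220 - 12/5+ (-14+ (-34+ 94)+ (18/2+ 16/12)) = 4109/15 = 273.93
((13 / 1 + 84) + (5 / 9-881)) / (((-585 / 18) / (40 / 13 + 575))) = 2355034/169 = 13935.11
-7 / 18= -0.39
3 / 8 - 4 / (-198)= 313/792 = 0.40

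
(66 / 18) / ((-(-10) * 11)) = 0.03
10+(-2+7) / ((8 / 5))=105/8 = 13.12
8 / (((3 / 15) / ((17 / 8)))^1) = 85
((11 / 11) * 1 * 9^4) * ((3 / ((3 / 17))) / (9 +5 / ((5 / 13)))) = 111537/22 = 5069.86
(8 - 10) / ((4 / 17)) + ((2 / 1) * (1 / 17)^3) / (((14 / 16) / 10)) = -584327/68782 = -8.50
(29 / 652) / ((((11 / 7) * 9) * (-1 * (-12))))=203/774576 = 0.00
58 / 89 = 0.65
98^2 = 9604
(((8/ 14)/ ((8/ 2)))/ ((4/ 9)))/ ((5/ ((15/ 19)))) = 27/532 = 0.05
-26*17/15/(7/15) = -63.14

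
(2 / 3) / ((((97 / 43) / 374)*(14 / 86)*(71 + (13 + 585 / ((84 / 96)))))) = 345763/383247 = 0.90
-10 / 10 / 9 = -1/9 = -0.11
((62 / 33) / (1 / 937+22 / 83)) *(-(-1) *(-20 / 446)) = -48218020/152309223 = -0.32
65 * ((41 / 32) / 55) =533/352 = 1.51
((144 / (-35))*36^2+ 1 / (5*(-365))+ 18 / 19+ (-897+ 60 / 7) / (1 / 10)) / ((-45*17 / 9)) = 492920839/2947375 = 167.24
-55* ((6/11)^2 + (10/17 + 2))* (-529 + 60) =74438.07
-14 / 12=-7/6 = -1.17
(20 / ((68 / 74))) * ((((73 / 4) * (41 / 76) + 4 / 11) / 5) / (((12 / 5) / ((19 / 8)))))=6315715/143616 = 43.98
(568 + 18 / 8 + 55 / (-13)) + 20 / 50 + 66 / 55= 147581/260 = 567.62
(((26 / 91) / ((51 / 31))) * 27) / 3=186/119 = 1.56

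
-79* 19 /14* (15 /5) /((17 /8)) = -151.36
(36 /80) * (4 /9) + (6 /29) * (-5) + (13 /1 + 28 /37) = 69328/5365 = 12.92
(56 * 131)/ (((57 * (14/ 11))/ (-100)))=-576400/57 = -10112.28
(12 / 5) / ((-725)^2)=12/2628125 = 0.00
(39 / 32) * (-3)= -117/32 = -3.66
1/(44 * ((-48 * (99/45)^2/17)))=-425/255552 = 0.00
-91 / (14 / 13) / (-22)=169/44 = 3.84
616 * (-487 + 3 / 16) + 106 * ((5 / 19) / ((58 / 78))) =-299838.99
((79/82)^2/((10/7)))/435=43687/29249400 = 0.00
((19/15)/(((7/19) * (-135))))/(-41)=361/581175 = 0.00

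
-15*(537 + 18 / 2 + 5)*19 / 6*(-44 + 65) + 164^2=-1045453/2 = -522726.50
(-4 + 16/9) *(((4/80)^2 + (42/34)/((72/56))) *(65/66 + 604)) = -784644779/605880 = -1295.05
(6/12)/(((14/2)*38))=1/532 = 0.00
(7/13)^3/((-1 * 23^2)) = -343/1162213 = 0.00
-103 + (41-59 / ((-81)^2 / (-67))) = -402829/6561 = -61.40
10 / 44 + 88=1941/22 = 88.23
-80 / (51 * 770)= -8/3927 = 0.00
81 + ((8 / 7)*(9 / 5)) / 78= 36867/455 = 81.03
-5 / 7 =-0.71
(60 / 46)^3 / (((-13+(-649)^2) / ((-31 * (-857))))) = 59775750/427049533 = 0.14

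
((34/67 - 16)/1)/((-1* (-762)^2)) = 173/6483858 = 0.00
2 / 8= 0.25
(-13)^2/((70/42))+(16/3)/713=1084553/10695 = 101.41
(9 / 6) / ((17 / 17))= 3/2 = 1.50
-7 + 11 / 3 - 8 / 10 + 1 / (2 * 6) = -81/20 = -4.05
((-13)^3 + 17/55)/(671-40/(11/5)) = -120818/35905 = -3.36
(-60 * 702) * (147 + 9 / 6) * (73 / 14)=-228300930/7 = -32614418.57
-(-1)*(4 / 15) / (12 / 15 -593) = -4/8883 = 0.00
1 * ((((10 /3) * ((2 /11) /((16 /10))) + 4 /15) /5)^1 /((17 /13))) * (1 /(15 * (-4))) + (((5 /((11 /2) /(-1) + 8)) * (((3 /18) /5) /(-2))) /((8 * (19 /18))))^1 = -14903/2664750 = -0.01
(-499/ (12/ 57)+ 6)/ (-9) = 9457/36 = 262.69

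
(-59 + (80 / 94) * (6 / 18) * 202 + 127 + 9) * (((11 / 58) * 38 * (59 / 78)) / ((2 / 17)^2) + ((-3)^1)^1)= 49134985/936 = 52494.64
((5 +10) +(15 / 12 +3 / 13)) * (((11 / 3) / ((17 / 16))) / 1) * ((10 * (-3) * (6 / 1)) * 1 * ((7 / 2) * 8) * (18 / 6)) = -190048320/221 = -859947.15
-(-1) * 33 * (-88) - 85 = -2989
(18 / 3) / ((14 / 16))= 48/7 = 6.86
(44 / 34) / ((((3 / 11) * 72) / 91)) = 11011/1836 = 6.00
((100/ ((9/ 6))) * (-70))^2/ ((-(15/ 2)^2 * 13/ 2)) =-62720000/1053 = -59563.15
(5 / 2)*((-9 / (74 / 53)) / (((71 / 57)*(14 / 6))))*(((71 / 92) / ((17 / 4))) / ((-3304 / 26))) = 5301855/669185552 = 0.01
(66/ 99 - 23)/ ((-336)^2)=-67/338688 = 0.00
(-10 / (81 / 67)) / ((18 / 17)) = -5695/729 = -7.81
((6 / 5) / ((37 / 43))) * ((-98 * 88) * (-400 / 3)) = 1603597.84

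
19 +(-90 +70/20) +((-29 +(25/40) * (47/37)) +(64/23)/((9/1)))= -5845159/61272 = -95.40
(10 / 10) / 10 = 0.10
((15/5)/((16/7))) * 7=147/16 = 9.19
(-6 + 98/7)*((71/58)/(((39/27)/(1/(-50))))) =-1278/9425 = -0.14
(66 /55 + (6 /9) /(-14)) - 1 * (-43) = 4636/105 = 44.15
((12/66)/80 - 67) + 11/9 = -260471/3960 = -65.78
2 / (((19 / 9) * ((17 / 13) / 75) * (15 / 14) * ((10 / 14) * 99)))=2548/3553 = 0.72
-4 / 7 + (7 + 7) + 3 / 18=571/42 = 13.60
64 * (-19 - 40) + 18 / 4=-3771.50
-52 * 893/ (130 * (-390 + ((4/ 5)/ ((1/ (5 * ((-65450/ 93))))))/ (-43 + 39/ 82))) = 26326533/23864975 = 1.10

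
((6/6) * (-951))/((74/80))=-38040/37 = -1028.11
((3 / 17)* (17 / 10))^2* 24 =54/25 = 2.16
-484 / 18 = -242/9 = -26.89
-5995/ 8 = -749.38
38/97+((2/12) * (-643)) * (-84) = 873232/97 = 9002.39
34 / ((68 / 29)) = 29/2 = 14.50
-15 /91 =-0.16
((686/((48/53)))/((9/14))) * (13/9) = 1701.94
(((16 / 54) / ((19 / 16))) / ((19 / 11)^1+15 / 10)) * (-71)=-2816/513 = -5.49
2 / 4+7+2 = 19/2 = 9.50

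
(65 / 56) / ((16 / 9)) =585/896 = 0.65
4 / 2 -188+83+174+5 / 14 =999/14 = 71.36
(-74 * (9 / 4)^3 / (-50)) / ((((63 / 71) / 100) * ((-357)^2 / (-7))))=-23643/226576 = -0.10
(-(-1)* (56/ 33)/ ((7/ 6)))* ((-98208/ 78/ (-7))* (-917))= -3118848/13 = -239911.38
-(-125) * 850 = 106250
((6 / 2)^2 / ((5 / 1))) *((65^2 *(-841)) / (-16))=6395805/16 = 399737.81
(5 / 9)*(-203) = -1015/9 = -112.78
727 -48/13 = 9403/13 = 723.31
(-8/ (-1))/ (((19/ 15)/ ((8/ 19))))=960/361 = 2.66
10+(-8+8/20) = 12/5 = 2.40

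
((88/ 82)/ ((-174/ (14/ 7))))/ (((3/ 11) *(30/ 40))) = -1936/32103 = -0.06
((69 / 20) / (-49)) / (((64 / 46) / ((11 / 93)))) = -5819/972160 = -0.01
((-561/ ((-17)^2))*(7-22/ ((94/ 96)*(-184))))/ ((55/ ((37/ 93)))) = -284863/2848435 = -0.10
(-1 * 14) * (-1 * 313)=4382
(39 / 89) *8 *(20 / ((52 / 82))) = 9840/89 = 110.56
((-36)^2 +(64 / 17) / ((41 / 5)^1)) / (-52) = -225908/9061 = -24.93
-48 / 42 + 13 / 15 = -29/105 = -0.28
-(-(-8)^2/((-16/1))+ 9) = -13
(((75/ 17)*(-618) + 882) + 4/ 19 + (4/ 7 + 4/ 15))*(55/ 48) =-85964527/40698 = -2112.25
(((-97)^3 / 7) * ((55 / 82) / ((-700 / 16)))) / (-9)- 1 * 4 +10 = -19536376/90405 = -216.10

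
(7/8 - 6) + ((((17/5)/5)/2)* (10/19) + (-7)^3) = -264439/760 = -347.95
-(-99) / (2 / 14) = 693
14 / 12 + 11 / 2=20/3 = 6.67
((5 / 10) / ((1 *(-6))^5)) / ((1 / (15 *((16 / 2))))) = -5/648 = -0.01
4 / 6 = 0.67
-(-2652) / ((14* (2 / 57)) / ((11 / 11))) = 37791/7 = 5398.71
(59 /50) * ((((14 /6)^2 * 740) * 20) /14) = 61124/9 = 6791.56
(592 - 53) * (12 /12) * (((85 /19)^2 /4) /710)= 3.80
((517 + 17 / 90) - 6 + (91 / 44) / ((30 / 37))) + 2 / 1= 515.74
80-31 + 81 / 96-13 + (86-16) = 3419/32 = 106.84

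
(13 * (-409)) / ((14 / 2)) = -5317/7 = -759.57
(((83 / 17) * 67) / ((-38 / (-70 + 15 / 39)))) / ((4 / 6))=15098115/16796 = 898.91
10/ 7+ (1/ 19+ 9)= 1394/133 = 10.48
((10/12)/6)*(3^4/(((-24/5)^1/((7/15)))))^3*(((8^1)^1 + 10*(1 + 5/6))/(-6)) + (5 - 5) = 1219365/4096 = 297.70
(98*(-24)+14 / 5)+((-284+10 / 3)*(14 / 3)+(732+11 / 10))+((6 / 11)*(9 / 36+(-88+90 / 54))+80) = -1431952/495 = -2892.83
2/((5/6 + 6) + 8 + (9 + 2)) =12/155 = 0.08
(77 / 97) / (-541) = -77/52477 = 0.00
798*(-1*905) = -722190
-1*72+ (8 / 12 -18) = -268/3 = -89.33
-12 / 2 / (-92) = 3/46 = 0.07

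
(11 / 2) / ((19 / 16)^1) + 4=164/19 = 8.63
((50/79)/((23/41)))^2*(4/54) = 8405000/89140203 = 0.09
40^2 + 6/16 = 12803/8 = 1600.38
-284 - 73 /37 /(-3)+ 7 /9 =-94094/333 = -282.56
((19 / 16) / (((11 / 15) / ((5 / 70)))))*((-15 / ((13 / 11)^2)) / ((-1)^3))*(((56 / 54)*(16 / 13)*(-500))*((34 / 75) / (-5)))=1421200/19773 = 71.88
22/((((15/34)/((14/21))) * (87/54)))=2992/145 = 20.63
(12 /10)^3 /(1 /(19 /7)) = 4.69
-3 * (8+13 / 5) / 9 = -53/15 = -3.53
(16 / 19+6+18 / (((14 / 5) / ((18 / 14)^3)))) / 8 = 935425/364952 = 2.56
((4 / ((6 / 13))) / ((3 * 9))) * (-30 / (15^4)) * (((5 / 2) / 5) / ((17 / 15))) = -26/309825 = 0.00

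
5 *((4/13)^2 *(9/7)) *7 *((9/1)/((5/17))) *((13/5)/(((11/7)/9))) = 1388016/715 = 1941.28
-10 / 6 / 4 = -0.42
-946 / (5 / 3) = -567.60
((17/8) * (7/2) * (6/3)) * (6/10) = 357/40 = 8.92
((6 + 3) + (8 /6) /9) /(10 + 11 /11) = 0.83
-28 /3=-9.33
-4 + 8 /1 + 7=11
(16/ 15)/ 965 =16/14475 = 0.00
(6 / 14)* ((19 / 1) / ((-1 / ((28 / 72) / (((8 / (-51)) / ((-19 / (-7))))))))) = 6137/112 = 54.79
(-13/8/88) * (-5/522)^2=-325/191828736 = 0.00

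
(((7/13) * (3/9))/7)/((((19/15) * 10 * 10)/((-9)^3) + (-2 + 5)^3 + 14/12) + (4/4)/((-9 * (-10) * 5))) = 18225/19898242 = 0.00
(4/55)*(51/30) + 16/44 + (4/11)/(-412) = 13777/28325 = 0.49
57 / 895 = 0.06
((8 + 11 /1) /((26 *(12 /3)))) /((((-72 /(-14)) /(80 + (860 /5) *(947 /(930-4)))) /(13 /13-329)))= -8283107/2778 = -2981.68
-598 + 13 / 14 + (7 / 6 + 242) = -7432/21 = -353.90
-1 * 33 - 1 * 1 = -34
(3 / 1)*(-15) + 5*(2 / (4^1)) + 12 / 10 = -413/10 = -41.30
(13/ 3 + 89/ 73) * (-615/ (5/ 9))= -448704/73 = -6146.63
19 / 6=3.17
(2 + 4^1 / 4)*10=30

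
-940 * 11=-10340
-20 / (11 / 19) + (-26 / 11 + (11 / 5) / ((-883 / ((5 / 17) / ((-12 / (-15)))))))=-24378469/660484 = -36.91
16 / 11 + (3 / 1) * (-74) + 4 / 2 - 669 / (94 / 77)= -792619/1034 = -766.56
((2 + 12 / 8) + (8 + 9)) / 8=41/16 = 2.56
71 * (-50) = -3550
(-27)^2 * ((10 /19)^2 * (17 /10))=123930/361 = 343.30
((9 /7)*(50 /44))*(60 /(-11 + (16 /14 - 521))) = -3375/20438 = -0.17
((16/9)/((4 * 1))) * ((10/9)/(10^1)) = 4/81 = 0.05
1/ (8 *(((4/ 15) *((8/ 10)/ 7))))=4.10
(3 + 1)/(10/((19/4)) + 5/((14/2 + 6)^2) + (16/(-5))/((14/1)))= 449540/214237 = 2.10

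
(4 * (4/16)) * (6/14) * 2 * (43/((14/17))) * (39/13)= 6579/49 = 134.27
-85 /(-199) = 85/199 = 0.43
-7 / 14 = -1/2 = -0.50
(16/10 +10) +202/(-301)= 16448/1505 = 10.93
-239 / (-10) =239/10 = 23.90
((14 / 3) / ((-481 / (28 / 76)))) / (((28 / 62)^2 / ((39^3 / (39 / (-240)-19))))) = 19489080/359233 = 54.25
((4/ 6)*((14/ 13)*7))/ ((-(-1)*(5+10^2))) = 28/585 = 0.05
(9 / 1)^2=81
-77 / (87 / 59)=-4543/87 = -52.22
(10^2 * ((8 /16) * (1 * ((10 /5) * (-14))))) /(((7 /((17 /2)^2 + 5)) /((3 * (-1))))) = 46350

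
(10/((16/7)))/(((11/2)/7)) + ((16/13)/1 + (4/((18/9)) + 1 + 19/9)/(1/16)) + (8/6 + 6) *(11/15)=2418389/25740 = 93.95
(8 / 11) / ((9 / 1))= 8/99 = 0.08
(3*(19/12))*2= 19/2 = 9.50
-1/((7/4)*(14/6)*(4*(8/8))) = -3/49 = -0.06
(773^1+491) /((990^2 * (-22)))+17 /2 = 45819359/5390550 = 8.50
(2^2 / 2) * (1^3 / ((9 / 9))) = 2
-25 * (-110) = 2750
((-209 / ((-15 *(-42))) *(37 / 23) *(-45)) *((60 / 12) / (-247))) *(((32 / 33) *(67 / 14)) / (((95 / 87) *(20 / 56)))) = -5.78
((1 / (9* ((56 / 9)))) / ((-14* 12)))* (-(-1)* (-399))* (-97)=-1843/448 = -4.11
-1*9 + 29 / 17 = -124/17 = -7.29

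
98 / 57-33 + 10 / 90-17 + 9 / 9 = -8066/171 = -47.17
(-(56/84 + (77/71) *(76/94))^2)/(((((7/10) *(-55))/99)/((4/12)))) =477528608/233846949 = 2.04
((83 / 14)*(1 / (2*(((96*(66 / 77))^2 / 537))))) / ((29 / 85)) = 8839915/12828672 = 0.69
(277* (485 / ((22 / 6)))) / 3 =134345/11 = 12213.18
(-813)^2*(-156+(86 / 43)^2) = -100467288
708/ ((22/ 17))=6018/11 = 547.09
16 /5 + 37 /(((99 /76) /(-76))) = -1066976/495 = -2155.51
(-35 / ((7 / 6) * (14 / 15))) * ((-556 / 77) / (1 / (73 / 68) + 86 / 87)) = 397255050/3286283 = 120.88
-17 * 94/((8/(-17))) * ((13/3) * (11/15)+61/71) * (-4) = -175193534/3195 = -54833.66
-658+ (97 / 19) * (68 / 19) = -230942/361 = -639.73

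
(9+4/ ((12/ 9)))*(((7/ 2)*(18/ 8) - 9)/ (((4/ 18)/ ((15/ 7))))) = -3645/28 = -130.18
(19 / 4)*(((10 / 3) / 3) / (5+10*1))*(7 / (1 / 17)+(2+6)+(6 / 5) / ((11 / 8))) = 133627/2970 = 44.99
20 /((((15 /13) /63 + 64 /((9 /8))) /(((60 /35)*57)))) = 84240/2453 = 34.34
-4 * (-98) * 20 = 7840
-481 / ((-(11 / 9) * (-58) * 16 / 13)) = -56277/10208 = -5.51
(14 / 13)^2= 196/169 = 1.16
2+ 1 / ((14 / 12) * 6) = 15/7 = 2.14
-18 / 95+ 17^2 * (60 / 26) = 823416/1235 = 666.73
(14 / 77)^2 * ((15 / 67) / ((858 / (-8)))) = -80/1159301 = 0.00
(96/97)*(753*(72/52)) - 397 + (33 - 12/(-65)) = 4212064/6305 = 668.05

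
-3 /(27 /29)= -29/9 = -3.22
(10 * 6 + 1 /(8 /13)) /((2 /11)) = 338.94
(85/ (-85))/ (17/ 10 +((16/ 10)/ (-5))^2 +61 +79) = -1250/177253 = -0.01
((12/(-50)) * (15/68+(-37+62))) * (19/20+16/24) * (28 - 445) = 13874007/3400 = 4080.59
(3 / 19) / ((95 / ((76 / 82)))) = 6/3895 = 0.00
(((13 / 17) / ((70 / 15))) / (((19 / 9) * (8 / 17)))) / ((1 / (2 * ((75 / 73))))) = 26325/77672 = 0.34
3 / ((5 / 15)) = 9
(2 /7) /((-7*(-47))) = 2/2303 = 0.00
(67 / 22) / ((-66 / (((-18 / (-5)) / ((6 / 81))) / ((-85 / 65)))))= 70551/41140 = 1.71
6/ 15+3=17/5 = 3.40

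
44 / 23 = 1.91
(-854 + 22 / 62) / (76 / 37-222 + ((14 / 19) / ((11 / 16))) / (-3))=613915137/158435234 = 3.87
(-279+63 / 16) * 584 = -321273/2 = -160636.50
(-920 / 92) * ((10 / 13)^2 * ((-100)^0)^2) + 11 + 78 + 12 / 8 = 28589/338 = 84.58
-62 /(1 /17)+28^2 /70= -5214/5 = -1042.80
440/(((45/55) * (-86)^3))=-605/715563 = 0.00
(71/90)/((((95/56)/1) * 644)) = 71/98325 = 0.00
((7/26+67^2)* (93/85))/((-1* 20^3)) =-10855053/17680000 = -0.61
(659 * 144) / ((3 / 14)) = 442848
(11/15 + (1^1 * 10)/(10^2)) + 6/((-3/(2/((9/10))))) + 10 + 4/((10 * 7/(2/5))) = 20197/3150 = 6.41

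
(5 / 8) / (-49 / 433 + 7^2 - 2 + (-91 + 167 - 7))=2165/401432 = 0.01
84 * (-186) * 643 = -10046232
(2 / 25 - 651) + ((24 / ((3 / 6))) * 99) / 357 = -1896887/2975 = -637.61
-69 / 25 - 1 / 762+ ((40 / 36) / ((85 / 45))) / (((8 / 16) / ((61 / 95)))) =-12342569/6153150 = -2.01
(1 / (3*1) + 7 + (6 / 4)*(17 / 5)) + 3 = 15.43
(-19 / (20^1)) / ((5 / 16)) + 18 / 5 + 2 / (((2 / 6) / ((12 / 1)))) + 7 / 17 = 31013/425 = 72.97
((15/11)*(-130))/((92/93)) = -90675/506 = -179.20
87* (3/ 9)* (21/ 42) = 29/2 = 14.50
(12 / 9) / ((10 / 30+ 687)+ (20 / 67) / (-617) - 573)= 165356/14179217 = 0.01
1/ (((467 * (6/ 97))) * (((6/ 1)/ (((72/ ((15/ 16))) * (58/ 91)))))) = 180032/637455 = 0.28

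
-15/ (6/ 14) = -35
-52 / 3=-17.33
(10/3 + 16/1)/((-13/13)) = -58/3 = -19.33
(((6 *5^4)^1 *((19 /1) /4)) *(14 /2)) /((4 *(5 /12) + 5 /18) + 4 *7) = 320625/77 = 4163.96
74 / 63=1.17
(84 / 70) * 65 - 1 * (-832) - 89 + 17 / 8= 6585/8 = 823.12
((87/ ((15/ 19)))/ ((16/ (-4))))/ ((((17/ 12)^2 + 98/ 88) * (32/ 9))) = -490941/197720 = -2.48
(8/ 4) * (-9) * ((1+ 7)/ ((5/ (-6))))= 864/5 = 172.80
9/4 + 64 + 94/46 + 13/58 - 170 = -270755/2668 = -101.48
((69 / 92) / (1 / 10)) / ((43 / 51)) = 765/86 = 8.90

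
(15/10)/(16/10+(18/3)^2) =15/376 = 0.04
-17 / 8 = -2.12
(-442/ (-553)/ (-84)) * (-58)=6409/11613 = 0.55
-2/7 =-0.29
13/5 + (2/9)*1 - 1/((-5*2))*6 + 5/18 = 37/10 = 3.70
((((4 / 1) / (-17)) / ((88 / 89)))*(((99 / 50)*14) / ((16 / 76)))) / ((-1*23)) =106533/78200 = 1.36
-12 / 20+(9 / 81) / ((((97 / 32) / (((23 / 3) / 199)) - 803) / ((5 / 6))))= -43190219/71968365 = -0.60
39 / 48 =13/16 = 0.81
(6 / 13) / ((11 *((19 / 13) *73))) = 6/15257 = 0.00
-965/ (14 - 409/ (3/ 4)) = 2895/1594 = 1.82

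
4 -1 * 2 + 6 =8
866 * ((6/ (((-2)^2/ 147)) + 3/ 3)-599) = -326915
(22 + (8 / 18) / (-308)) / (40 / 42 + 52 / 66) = 12.64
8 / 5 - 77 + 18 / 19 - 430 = -47923/95 = -504.45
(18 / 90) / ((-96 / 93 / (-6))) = 93/80 = 1.16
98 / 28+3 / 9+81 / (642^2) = 3.83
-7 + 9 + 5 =7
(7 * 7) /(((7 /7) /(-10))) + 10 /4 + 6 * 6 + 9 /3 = -897/2 = -448.50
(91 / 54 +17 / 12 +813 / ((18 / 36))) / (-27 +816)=175943/85212 = 2.06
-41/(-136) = 41/136 = 0.30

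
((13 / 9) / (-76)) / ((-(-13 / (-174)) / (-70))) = -1015/57 = -17.81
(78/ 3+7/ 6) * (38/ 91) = 3097/273 = 11.34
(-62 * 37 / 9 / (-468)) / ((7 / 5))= 5735/14742 = 0.39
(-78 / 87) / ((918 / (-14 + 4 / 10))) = 52/3915 = 0.01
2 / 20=1/10 = 0.10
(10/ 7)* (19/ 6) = 95/21 = 4.52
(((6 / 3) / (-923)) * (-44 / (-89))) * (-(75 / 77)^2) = 45000/44277233 = 0.00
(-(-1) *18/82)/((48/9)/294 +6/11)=43659/112094 = 0.39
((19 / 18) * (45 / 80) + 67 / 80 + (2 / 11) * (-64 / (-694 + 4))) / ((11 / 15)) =175859/89056 = 1.97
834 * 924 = 770616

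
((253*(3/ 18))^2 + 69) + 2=66565/36 = 1849.03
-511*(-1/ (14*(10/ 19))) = 1387/20 = 69.35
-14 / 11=-1.27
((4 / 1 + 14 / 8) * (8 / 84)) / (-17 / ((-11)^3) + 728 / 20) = 153065/10177734 = 0.02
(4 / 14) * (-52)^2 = 5408/7 = 772.57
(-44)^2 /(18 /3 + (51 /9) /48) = 278784/881 = 316.44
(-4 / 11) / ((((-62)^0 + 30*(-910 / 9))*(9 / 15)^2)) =100/300201 = 0.00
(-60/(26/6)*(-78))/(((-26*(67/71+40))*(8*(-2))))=1065/16796 = 0.06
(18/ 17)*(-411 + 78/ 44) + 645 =39588/187 = 211.70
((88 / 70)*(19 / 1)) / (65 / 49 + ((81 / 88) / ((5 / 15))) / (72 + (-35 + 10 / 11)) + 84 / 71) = 462027104/49953355 = 9.25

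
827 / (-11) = -827/11 = -75.18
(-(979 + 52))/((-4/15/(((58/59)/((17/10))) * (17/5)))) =448485/59 = 7601.44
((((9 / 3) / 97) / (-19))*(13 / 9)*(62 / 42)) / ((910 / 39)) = -403/2709210 = 0.00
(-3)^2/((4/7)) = 63/4 = 15.75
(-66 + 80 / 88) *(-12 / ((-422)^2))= 2148/489731 = 0.00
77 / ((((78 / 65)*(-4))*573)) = -385/13752 = -0.03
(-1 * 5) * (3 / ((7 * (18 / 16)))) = -40/21 = -1.90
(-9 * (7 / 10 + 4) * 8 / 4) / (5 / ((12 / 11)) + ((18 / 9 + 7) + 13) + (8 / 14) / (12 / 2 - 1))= -35532/11213 = -3.17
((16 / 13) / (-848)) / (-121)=1/83369 = 0.00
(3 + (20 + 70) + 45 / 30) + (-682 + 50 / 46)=-26975/46 = -586.41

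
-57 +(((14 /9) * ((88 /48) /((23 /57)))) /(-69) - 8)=-929858/14283 = -65.10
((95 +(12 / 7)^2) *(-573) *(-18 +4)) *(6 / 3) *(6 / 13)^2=395975088/1183 = 334721.12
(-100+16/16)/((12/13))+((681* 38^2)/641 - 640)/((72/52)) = 12426323/23076 = 538.50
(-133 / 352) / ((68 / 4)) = -133/5984 = -0.02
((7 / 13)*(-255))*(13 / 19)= -1785/19 = -93.95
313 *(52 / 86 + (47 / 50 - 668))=-448491127/2150 = -208600.52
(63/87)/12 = 7/116 = 0.06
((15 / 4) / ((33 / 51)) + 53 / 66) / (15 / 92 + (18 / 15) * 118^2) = 100165/253642059 = 0.00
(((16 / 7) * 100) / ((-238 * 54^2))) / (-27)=200/16395939 = 0.00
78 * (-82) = -6396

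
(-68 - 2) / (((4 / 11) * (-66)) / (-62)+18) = -217/57 = -3.81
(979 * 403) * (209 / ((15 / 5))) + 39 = 82458350/3 = 27486116.67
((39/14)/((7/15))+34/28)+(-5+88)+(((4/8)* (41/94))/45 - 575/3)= -42066751/414540 = -101.48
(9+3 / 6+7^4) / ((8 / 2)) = 602.62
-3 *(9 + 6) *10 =-450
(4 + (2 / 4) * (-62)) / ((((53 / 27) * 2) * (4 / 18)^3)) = -531441/848 = -626.70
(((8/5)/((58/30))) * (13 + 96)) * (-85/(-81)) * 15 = 370600/261 = 1419.92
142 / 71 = 2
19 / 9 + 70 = 649/9 = 72.11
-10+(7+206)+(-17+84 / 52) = 2439/13 = 187.62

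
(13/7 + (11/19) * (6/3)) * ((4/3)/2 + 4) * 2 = 1604/57 = 28.14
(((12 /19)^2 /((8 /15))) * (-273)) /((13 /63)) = -357210/361 = -989.50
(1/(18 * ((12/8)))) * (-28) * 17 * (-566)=269416/27 = 9978.37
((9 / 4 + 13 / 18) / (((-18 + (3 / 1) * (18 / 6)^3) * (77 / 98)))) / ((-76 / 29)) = -3103/135432 = -0.02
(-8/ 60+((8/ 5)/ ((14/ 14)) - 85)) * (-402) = 167902/5 = 33580.40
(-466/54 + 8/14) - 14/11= -9.33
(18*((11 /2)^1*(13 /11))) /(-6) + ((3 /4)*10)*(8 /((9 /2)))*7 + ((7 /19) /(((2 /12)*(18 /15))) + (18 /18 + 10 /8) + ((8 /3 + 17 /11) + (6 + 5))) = 77863/836 = 93.14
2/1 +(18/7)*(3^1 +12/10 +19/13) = 7534/455 = 16.56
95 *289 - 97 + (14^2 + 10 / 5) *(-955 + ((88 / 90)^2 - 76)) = -39732908/225 = -176590.70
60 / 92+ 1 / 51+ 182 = 214274/1173 = 182.67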